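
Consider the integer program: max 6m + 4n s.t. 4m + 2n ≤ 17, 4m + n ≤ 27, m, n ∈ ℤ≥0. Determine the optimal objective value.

The continuous relaxation peaks at (0, 8.5) with value 34.00; rounding to a feasible lattice point costs some objective.
(m,n)=(0,8): 4·0+2·8=16≤17, 4·0+1·8=8≤27, objective 32.
(m,n)=(0,7): 4·0+2·7=14≤17, 4·0+1·7=7≤27, objective 28.
The best lattice point is (0,8), giving 32.

32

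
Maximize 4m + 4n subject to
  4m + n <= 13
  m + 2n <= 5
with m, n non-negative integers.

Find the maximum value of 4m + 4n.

(m,n)=(3,1): 4·3+1·1=13≤13, 1·3+2·1=5≤5, objective 16.
(m,n)=(2,1): 4·2+1·1=9≤13, 1·2+2·1=4≤5, objective 12.
Maximum is 16 at (m,n)=(3,1).

16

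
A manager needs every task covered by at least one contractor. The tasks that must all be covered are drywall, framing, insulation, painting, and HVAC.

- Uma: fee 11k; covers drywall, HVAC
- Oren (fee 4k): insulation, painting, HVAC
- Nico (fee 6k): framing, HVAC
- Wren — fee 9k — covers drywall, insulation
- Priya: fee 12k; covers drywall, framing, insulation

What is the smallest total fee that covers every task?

This is an integer covering problem.
The greedy cost-per-new-task heuristic would pick Oren, Nico, and Wren for 19, but a cheaper cover exists.
Choose Oren and Priya: together they cover drywall, framing, insulation, painting, HVAC — every task.
Total fee: 4 + 12 = 16.
No cover costs less than 16.

16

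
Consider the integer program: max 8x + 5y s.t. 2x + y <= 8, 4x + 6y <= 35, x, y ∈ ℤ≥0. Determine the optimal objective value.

36

Relaxing integrality, the LP optimum is 36.75 at (x,y) = (1.62, 4.75), which is not an integer point.
(x,y)=(2,4): 2·2+1·4=8≤8, 4·2+6·4=32≤35, objective 36.
(x,y)=(1,5): 2·1+1·5=7≤8, 4·1+6·5=34≤35, objective 33.
(x,y)=(2,3): 2·2+1·3=7≤8, 4·2+6·3=26≤35, objective 31.
The best lattice point is (2,4), giving 36.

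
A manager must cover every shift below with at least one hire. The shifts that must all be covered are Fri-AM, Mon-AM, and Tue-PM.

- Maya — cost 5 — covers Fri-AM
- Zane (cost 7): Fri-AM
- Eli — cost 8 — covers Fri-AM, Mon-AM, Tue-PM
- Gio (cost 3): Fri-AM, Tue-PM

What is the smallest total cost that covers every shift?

This is an integer covering problem.
The greedy cost-per-new-shift heuristic would pick Gio and Eli for 11, but a cheaper cover exists.
Eli alone covers Fri-AM, Mon-AM, Tue-PM — every shift.
Total cost: 8.
No cover costs less than 8.

8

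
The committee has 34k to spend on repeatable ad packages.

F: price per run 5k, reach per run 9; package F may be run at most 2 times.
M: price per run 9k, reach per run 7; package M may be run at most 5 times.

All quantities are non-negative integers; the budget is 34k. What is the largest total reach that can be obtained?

32

F has the best ratio (9/5); taking only F gives at most 2×9 = 18 (stopped by the supply cap of 2).
Mixing does better — 2×F and 2×M: price 28 ≤ 34, reach 2·9 + 2·7 = 32.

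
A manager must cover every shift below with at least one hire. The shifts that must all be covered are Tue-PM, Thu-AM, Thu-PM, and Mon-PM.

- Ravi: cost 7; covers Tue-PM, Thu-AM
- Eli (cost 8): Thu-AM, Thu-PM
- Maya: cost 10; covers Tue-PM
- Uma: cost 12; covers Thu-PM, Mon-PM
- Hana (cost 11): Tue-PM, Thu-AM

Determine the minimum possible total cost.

Choose Ravi and Uma: together they cover Tue-PM, Thu-AM, Thu-PM, Mon-PM — every shift.
Total cost: 7 + 12 = 19.
No cover costs less than 19.

19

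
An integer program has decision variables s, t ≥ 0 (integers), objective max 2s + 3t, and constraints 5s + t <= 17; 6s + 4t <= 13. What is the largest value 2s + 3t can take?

9

Relaxing integrality, the LP optimum is 9.75 at (s,t) = (0, 3.25), which is not an integer point.
(s,t)=(0,3): 5·0+1·3=3≤17, 6·0+4·3=12≤13, objective 9.
(s,t)=(0,2): 5·0+1·2=2≤17, 6·0+4·2=8≤13, objective 6.
The best lattice point is (0,3), giving 9.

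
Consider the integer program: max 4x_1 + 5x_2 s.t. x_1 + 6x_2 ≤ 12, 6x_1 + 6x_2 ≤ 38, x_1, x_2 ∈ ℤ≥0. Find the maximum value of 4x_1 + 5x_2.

Relaxing integrality, the LP optimum is 26.47 at (x_1,x_2) = (5.2, 1.13), which is not an integer point.
(x_1,x_2)=(5,1): 1·5+6·1=11≤12, 6·5+6·1=36≤38, objective 25.
(x_1,x_2)=(6,0): 1·6+6·0=6≤12, 6·6+6·0=36≤38, objective 24.
No feasible integer point exceeds 25.

25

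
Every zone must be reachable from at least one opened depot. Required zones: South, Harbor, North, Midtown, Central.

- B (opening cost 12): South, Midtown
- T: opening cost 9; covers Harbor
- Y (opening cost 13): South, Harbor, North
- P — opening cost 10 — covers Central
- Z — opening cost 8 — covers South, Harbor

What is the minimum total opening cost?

35

The greedy cost-per-new-zone heuristic would pick Z, P, B, and Y for 43, but a cheaper cover exists.
Choose B, Y, and P: together they cover South, Harbor, North, Midtown, Central — every zone.
Total opening cost: 12 + 13 + 10 = 35.
No cover costs less than 35.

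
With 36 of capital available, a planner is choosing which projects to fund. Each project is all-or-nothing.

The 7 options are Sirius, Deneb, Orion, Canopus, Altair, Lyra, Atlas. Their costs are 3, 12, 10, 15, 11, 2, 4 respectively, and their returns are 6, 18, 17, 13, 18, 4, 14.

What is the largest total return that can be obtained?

60

Treat it as a binary knapsack problem.
Take Sirius, Deneb, Altair, Lyra, and Atlas: cost 3 + 12 + 11 + 2 + 4 = 32 ≤ 36, return 6 + 18 + 18 + 4 + 14 = 60.
No other feasible combination does better.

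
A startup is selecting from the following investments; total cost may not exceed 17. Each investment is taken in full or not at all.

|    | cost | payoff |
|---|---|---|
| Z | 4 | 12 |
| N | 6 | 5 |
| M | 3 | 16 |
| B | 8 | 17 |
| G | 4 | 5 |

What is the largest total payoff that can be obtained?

This is a 0-1 knapsack instance.
Allowing fractional choices, the relaxed optimum would be about 47.5, but investments are indivisible.
Z + M + B: cost 4 + 3 + 8 = 15 ≤ 17, payoff 12 + 16 + 17 = 45.
M + B + G: cost 3 + 8 + 4 = 15 ≤ 17, payoff 16 + 17 + 5 = 38.
Best is Z, M, and B with total payoff 45.

45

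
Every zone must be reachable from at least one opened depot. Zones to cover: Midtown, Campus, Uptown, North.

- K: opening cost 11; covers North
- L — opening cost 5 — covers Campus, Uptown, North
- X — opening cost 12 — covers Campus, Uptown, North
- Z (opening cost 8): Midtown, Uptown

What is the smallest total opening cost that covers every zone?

This is an integer covering problem.
Choose L and Z: together they cover Midtown, Campus, Uptown, North — every zone.
Total opening cost: 5 + 8 = 13.
No cover costs less than 13.

13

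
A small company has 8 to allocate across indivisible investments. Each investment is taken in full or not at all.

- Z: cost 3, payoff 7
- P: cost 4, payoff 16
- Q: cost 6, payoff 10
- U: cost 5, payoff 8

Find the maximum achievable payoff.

Allowing fractional choices, the relaxed optimum would be about 24.7, but investments are indivisible.
P: cost 4 ≤ 8, payoff 16.
Z + U: cost 3 + 5 = 8 ≤ 8, payoff 7 + 8 = 15.
Z + P: cost 3 + 4 = 7 ≤ 8, payoff 7 + 16 = 23.
Best is Z and P with total payoff 23.

23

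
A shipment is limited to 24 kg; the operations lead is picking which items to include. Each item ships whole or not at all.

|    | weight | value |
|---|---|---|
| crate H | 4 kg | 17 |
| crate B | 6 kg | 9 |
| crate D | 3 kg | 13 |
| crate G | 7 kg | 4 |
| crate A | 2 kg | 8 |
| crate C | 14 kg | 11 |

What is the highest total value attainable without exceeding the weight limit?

Take crate H, crate B, crate D, crate G, and crate A: weight 4 + 6 + 3 + 7 + 2 = 22 ≤ 24, value 17 + 9 + 13 + 4 + 8 = 51.
No other feasible combination does better.

51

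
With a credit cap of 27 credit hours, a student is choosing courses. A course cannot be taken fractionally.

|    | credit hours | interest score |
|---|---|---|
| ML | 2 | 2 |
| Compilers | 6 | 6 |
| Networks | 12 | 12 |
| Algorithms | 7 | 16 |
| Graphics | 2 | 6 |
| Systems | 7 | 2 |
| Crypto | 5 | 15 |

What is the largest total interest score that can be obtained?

49

Allowing fractional choices, the relaxed optimum would be about 50.0, but courses are indivisible.
Networks + Algorithms + Graphics + Crypto: credit hours 12 + 7 + 2 + 5 = 26 ≤ 27, interest score 12 + 16 + 6 + 15 = 49.
ML + Compilers + Algorithms + Graphics + Crypto: credit hours 2 + 6 + 7 + 2 + 5 = 22 ≤ 27, interest score 2 + 6 + 16 + 6 + 15 = 45.
Best is Networks, Algorithms, Graphics, and Crypto with total interest score 49.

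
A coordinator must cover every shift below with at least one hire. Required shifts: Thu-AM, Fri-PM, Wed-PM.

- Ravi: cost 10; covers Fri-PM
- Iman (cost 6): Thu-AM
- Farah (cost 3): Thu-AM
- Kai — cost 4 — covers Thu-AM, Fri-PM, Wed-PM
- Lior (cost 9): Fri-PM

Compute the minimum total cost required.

Kai alone covers Thu-AM, Fri-PM, Wed-PM — every shift.
Total cost: 4.
No cover costs less than 4.

4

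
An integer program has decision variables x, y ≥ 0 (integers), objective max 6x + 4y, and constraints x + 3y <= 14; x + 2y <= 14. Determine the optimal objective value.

84

(x,y)=(14,0): 1·14+3·0=14≤14, 1·14+2·0=14≤14, objective 84.
(x,y)=(13,0): 1·13+3·0=13≤14, 1·13+2·0=13≤14, objective 78.
The best lattice point is (14,0), giving 84.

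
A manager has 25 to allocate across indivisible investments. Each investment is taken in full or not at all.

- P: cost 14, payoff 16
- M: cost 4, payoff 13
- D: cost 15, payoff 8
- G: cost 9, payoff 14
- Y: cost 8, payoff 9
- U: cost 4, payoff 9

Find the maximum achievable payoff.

45

This is an integer program with binary decision variables.
Take M, G, Y, and U: cost 4 + 9 + 8 + 4 = 25 ≤ 25, payoff 13 + 14 + 9 + 9 = 45.
No other feasible combination does better.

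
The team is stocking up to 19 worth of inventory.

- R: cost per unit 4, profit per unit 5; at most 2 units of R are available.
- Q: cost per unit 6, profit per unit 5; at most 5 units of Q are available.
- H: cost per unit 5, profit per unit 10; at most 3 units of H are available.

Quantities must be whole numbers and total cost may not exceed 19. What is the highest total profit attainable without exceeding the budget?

35

Take 1×R and 3×H: cost 19 ≤ 19, profit 1·5 + 3·10 = 35.
H has the best ratio (10/5) and is taken to its limit of 3; remaining capacity is filled optimally with the others.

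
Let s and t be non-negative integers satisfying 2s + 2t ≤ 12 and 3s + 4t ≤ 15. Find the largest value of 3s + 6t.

21

The continuous relaxation peaks at (0, 3.75) with value 22.50; rounding to a feasible lattice point costs some objective.
(s,t)=(1,3) is feasible, giving 21.
(s,t)=(0,3) is feasible, giving 18.
(s,t)=(2,2) is feasible, giving 18.
(s,t)=(1,2) is feasible, giving 15.
Maximum is 21 at (s,t)=(1,3).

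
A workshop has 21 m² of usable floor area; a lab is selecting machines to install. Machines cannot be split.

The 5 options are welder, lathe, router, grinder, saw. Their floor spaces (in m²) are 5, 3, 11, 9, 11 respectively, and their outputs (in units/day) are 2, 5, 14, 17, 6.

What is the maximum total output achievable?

31

This is an integer program with binary decision variables.
welder + lathe + grinder: floor space 5 + 3 + 9 = 17 ≤ 21, output 2 + 5 + 17 = 24.
grinder + saw: floor space 9 + 11 = 20 ≤ 21, output 17 + 6 = 23.
router + grinder: floor space 11 + 9 = 20 ≤ 21, output 14 + 17 = 31.
Best is router and grinder with total output 31.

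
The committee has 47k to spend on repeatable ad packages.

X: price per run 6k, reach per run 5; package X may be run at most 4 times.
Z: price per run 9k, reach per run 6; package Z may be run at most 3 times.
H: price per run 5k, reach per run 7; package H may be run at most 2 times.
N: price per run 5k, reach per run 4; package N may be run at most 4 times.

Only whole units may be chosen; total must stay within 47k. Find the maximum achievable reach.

43

This is a bounded integer knapsack.
3×X, 1×Z, 2×H, and 2×N: price 47 ≤ 47, reach 3·5 + 1·6 + 2·7 + 2·4 = 43.
2×X, 1×Z, 2×H, and 3×N: price 46 ≤ 47, reach 2·5 + 1·6 + 2·7 + 3·4 = 42.
Best is 43.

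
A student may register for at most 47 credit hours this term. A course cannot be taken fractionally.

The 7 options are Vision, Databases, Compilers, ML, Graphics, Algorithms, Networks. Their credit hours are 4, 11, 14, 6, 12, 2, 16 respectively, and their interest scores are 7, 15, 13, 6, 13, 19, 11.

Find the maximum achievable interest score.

67

Allowing fractional choices, the relaxed optimum would be about 71.1, but courses are indivisible.
Vision + Databases + Graphics + Algorithms + Networks: credit hours 4 + 11 + 12 + 2 + 16 = 45 ≤ 47, interest score 7 + 15 + 13 + 19 + 11 = 65.
Databases + Compilers + ML + Graphics + Algorithms: credit hours 11 + 14 + 6 + 12 + 2 = 45 ≤ 47, interest score 15 + 13 + 6 + 13 + 19 = 66.
Vision + Databases + Compilers + Graphics + Algorithms: credit hours 4 + 11 + 14 + 12 + 2 = 43 ≤ 47, interest score 7 + 15 + 13 + 13 + 19 = 67.
Best is Vision, Databases, Compilers, Graphics, and Algorithms with total interest score 67.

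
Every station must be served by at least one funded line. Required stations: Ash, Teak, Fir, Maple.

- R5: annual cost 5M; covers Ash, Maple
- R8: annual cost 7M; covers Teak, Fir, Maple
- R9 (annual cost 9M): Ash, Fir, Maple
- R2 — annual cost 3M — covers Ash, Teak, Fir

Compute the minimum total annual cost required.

Choose R5 and R2: together they cover Ash, Teak, Fir, Maple — every station.
Total annual cost: 5 + 3 = 8.
No cover costs less than 8.

8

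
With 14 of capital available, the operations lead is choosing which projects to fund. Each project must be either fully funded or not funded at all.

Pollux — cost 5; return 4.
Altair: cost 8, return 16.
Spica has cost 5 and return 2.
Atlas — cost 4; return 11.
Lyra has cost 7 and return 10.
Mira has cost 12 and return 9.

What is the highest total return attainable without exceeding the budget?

Atlas + Lyra: cost 4 + 7 = 11 ≤ 14, return 11 + 10 = 21.
Altair + Atlas: cost 8 + 4 = 12 ≤ 14, return 16 + 11 = 27.
Best is Altair and Atlas with total return 27.

27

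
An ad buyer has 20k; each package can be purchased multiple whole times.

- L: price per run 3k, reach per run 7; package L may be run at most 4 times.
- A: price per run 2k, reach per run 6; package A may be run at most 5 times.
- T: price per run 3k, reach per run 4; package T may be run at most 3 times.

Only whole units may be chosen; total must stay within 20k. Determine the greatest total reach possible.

This is a bounded integer knapsack.
A has the best ratio (6/2); taking only A gives at most 5×6 = 30 (stopped by the supply cap of 5).
Mixing does better — 4×L and 4×A: price 20 ≤ 20, reach 4·7 + 4·6 = 52.

52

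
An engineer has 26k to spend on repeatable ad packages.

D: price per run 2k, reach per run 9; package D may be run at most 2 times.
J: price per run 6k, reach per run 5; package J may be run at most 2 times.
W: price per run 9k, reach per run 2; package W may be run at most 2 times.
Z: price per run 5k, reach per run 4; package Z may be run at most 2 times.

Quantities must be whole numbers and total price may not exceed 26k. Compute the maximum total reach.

This is a bounded integer knapsack.
2×D, 2×J, and 2×Z: price 26 ≤ 26, reach 2·9 + 2·5 + 2·4 = 36.
2×D, 2×J, and 1×Z: price 21 ≤ 26, reach 2·9 + 2·5 + 1·4 = 32.
Best is 36.

36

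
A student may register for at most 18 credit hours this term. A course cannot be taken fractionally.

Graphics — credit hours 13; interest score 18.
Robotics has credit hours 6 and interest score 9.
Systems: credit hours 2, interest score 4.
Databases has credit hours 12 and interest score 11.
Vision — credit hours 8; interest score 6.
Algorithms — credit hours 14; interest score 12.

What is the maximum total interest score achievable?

Take Graphics and Systems: credit hours 13 + 2 = 15 ≤ 18, interest score 18 + 4 = 22.
No other feasible combination does better.

22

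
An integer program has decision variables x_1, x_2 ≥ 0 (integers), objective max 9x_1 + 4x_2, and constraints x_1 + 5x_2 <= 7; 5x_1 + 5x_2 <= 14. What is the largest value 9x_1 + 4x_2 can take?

18

The continuous relaxation peaks at (2.8, 0) with value 25.20; rounding to a feasible lattice point costs some objective.
(x_1,x_2)=(2,0) is feasible, giving 18.
(x_1,x_2)=(1,1) is feasible, giving 13.
(x_1,x_2)=(1,0) is feasible, giving 9.
Maximum is 18 at (x_1,x_2)=(2,0).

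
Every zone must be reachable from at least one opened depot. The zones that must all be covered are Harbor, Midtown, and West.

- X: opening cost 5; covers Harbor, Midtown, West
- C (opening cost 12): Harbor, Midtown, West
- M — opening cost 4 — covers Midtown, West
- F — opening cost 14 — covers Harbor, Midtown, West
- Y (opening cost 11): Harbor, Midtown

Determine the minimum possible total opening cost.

X alone covers Harbor, Midtown, West — every zone.
Total opening cost: 5.

5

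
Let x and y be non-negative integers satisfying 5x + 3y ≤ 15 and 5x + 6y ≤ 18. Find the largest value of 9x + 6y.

27

(x,y)=(3,0) is feasible, giving 27.
(x,y)=(2,1) is feasible, giving 24.
(x,y)=(1,2) is feasible, giving 21.
No feasible integer point exceeds 27.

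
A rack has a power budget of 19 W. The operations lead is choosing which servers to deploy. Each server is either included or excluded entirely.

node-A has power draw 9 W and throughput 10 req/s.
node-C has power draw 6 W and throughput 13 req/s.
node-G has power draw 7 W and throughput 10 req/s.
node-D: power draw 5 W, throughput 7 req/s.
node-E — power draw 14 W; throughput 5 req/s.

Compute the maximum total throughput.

node-C + node-G + node-D: power draw 6 + 7 + 5 = 18 ≤ 19, throughput 13 + 10 + 7 = 30.
node-A + node-C: power draw 9 + 6 = 15 ≤ 19, throughput 10 + 13 = 23.
node-C + node-G: power draw 6 + 7 = 13 ≤ 19, throughput 13 + 10 = 23.
Best is node-C, node-G, and node-D with total throughput 30.

30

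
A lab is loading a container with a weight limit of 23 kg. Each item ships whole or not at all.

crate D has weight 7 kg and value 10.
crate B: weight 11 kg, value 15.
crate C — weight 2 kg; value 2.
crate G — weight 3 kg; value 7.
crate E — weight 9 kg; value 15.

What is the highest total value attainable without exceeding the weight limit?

37

Allowing fractional choices, the relaxed optimum would be about 37.5, but items are indivisible.
crate D + crate C + crate G + crate E: weight 7 + 2 + 3 + 9 = 21 ≤ 23, value 10 + 2 + 7 + 15 = 34.
crate B + crate G + crate E: weight 11 + 3 + 9 = 23 ≤ 23, value 15 + 7 + 15 = 37.
crate D + crate B + crate C + crate G: weight 7 + 11 + 2 + 3 = 23 ≤ 23, value 10 + 15 + 2 + 7 = 34.
Best is crate B, crate G, and crate E with total value 37.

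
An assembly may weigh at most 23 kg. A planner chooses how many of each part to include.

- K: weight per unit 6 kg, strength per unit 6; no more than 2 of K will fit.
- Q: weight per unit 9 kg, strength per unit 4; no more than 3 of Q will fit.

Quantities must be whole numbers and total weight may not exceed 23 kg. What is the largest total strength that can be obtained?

16

2×K and 1×Q: weight 21 ≤ 23, strength 2·6 + 1·4 = 16.
2×K: weight 12 ≤ 23, strength 2·6 = 12.
Best is 16.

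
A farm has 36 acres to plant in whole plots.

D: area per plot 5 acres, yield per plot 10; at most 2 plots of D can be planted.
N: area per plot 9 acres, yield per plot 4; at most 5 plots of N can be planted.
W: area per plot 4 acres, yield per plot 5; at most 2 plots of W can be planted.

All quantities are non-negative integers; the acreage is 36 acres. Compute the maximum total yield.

Take 2×D, 2×N, and 2×W: area 36 ≤ 36, yield 2·10 + 2·4 + 2·5 = 38.
D has the best ratio (10/5) and is taken to its limit of 2; remaining capacity is filled optimally with the others.

38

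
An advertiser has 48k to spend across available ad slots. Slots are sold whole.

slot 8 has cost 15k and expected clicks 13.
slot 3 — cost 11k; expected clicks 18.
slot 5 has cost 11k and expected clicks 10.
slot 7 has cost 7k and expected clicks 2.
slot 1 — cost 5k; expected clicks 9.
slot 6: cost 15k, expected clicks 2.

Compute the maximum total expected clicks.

50

slot 8 + slot 3 + slot 7 + slot 1: cost 15 + 11 + 7 + 5 = 38 ≤ 48, expected clicks 13 + 18 + 2 + 9 = 42.
slot 8 + slot 3 + slot 5 + slot 1: cost 15 + 11 + 11 + 5 = 42 ≤ 48, expected clicks 13 + 18 + 10 + 9 = 50.
slot 8 + slot 3 + slot 5 + slot 7: cost 15 + 11 + 11 + 7 = 44 ≤ 48, expected clicks 13 + 18 + 10 + 2 = 43.
Best is slot 8, slot 3, slot 5, and slot 1 with total expected clicks 50.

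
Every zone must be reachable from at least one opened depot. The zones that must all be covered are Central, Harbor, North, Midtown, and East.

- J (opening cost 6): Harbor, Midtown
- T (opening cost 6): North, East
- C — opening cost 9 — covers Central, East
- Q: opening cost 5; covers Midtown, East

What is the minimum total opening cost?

21

The greedy cost-per-new-zone heuristic would pick Q, J, T, and C for 26, but a cheaper cover exists.
Choose J, T, and C: together they cover Central, Harbor, North, Midtown, East — every zone.
Total opening cost: 6 + 6 + 9 = 21.
No cover costs less than 21.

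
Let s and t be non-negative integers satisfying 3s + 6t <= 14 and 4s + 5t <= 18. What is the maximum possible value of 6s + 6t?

24

Relaxing integrality, the LP optimum is 27.00 at (s,t) = (4.5, 0), which is not an integer point.
(s,t)=(4,0): 3·4+6·0=12≤14, 4·4+5·0=16≤18, objective 24.
(s,t)=(3,0): 3·3+6·0=9≤14, 4·3+5·0=12≤18, objective 18.
The best lattice point is (4,0), giving 24.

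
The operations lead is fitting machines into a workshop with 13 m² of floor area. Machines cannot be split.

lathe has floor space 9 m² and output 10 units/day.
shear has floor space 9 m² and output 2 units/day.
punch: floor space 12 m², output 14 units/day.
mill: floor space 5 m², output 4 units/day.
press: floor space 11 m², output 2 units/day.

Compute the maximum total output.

14

mill: floor space 5 ≤ 13, output 4.
lathe: floor space 9 ≤ 13, output 10.
punch: floor space 12 ≤ 13, output 14.
Best is punch with total output 14.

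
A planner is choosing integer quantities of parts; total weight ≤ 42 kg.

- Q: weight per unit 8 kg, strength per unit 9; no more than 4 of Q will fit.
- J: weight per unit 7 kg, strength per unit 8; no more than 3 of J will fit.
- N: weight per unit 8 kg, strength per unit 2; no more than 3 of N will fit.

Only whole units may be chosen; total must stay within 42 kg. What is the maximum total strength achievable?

44

3×Q and 2×J: weight 38 ≤ 42, strength 3·9 + 2·8 = 43.
4×Q and 1×J: weight 39 ≤ 42, strength 4·9 + 1·8 = 44.
Best is 44.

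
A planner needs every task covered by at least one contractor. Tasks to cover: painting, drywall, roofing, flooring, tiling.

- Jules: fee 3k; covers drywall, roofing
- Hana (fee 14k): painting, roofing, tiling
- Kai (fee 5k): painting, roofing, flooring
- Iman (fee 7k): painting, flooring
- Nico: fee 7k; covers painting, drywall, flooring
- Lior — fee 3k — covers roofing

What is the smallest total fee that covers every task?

The greedy cost-per-new-task heuristic would pick Jules, Kai, and Hana for 22, but a cheaper cover exists.
Choose Hana and Nico: together they cover painting, drywall, roofing, flooring, tiling — every task.
Total fee: 14 + 7 = 21.
No cover costs less than 21.

21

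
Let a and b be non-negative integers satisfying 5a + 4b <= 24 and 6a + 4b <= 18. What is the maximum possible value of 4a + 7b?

(a,b)=(0,4): 5·0+4·4=16≤24, 6·0+4·4=16≤18, objective 28.
(a,b)=(1,3): 5·1+4·3=17≤24, 6·1+4·3=18≤18, objective 25.
(a,b)=(0,3): 5·0+4·3=12≤24, 6·0+4·3=12≤18, objective 21.
The best lattice point is (0,4), giving 28.

28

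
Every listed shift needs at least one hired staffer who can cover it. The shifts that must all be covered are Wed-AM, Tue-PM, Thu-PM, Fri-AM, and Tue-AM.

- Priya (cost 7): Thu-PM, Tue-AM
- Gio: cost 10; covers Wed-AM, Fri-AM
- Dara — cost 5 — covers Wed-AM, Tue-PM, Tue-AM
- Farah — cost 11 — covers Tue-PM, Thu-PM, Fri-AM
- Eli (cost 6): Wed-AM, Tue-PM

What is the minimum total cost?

16

Choose Dara and Farah: together they cover Wed-AM, Tue-PM, Thu-PM, Fri-AM, Tue-AM — every shift.
Total cost: 5 + 11 = 16.
No cover costs less than 16.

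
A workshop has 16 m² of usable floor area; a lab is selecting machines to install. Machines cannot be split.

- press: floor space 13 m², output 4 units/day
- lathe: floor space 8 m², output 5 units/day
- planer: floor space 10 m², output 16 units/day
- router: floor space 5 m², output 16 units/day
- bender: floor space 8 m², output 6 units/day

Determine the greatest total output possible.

This is a 0-1 knapsack instance.
router + bender: floor space 5 + 8 = 13 ≤ 16, output 16 + 6 = 22.
planer + router: floor space 10 + 5 = 15 ≤ 16, output 16 + 16 = 32.
lathe + router: floor space 8 + 5 = 13 ≤ 16, output 5 + 16 = 21.
Best is planer and router with total output 32.

32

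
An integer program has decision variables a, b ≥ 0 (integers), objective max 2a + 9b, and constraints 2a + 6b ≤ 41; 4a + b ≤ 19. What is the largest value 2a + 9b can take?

58

Relaxing integrality, the LP optimum is 61.50 at (a,b) = (0, 6.83), which is not an integer point.
(a,b)=(2,6): 2·2+6·6=40≤41, 4·2+1·6=14≤19, objective 58.
(a,b)=(1,6): 2·1+6·6=38≤41, 4·1+1·6=10≤19, objective 56.
(a,b)=(0,6): 2·0+6·6=36≤41, 4·0+1·6=6≤19, objective 54.
Maximum is 58 at (a,b)=(2,6).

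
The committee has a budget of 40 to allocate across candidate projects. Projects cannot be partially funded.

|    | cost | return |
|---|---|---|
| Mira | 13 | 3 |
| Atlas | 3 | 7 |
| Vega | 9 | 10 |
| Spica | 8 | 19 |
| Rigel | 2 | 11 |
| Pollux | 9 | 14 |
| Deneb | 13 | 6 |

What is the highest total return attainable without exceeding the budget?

61

This is a 0-1 knapsack instance.
Allowing fractional choices, the relaxed optimum would be about 65.2, but projects are indivisible.
Vega + Spica + Rigel + Pollux: cost 9 + 8 + 2 + 9 = 28 ≤ 40, return 10 + 19 + 11 + 14 = 54.
Atlas + Spica + Rigel + Pollux + Deneb: cost 3 + 8 + 2 + 9 + 13 = 35 ≤ 40, return 7 + 19 + 11 + 14 + 6 = 57.
Atlas + Vega + Spica + Rigel + Pollux: cost 3 + 9 + 8 + 2 + 9 = 31 ≤ 40, return 7 + 10 + 19 + 11 + 14 = 61.
Best is Atlas, Vega, Spica, Rigel, and Pollux with total return 61.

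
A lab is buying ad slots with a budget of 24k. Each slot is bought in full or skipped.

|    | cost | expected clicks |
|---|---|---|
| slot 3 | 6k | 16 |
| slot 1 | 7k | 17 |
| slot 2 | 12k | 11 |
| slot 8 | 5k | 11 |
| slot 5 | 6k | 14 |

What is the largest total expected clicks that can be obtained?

Take slot 3, slot 1, slot 8, and slot 5: cost 6 + 7 + 5 + 6 = 24 ≤ 24, expected clicks 16 + 17 + 11 + 14 = 58.
No other feasible combination does better.

58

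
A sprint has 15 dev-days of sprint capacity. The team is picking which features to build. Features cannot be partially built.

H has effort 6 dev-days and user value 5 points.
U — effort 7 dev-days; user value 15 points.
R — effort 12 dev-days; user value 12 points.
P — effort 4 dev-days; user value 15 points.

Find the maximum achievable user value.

This is a 0-1 knapsack instance.
U + P: effort 7 + 4 = 11 ≤ 15, user value 15 + 15 = 30.
H + P: effort 6 + 4 = 10 ≤ 15, user value 5 + 15 = 20.
Best is U and P with total user value 30.

30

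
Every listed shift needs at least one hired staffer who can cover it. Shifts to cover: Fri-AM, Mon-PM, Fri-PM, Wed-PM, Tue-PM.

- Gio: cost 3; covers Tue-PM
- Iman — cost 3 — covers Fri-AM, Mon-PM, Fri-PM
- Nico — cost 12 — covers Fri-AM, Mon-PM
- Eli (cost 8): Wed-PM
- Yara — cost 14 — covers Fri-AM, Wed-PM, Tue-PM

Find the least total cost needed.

14

This is an integer covering problem.
Choose Gio, Iman, and Eli: together they cover Fri-AM, Mon-PM, Fri-PM, Wed-PM, Tue-PM — every shift.
Total cost: 3 + 3 + 8 = 14.
No cover costs less than 14.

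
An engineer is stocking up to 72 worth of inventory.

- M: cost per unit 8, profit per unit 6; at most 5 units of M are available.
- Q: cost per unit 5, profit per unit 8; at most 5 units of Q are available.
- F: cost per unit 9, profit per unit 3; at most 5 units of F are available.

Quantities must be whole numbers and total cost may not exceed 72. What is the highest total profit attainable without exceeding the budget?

70

This is a bounded integer knapsack.
5×M and 5×Q: cost 65 ≤ 72, profit 5·6 + 5·8 = 70.
4×M, 5×Q, and 1×F: cost 66 ≤ 72, profit 4·6 + 5·8 + 1·3 = 67.
Best is 70.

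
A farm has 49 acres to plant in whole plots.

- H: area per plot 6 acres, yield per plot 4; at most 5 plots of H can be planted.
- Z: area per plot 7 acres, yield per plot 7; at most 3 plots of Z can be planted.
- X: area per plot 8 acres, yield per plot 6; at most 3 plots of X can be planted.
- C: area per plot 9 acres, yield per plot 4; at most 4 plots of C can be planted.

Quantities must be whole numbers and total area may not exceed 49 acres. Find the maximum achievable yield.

Take 2×H, 3×Z, and 2×X: area 49 ≤ 49, yield 2·4 + 3·7 + 2·6 = 41.
Z has the best ratio (7/7) and is taken to its limit of 3; remaining capacity is filled optimally with the others.

41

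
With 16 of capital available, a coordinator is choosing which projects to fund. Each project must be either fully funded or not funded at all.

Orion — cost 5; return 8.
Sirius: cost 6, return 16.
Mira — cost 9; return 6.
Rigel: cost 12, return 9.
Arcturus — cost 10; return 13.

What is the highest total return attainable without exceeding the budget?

29

Allowing fractional choices, the relaxed optimum would be about 30.5, but projects are indivisible.
Sirius + Arcturus: cost 6 + 10 = 16 ≤ 16, return 16 + 13 = 29.
Orion + Sirius: cost 5 + 6 = 11 ≤ 16, return 8 + 16 = 24.
Best is Sirius and Arcturus with total return 29.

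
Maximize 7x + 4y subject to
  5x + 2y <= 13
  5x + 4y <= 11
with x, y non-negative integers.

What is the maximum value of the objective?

14

Relaxing integrality, the LP optimum is 15.40 at (x,y) = (2.2, 0), which is not an integer point.
(x,y)=(2,0): 5·2+2·0=10≤13, 5·2+4·0=10≤11, objective 14.
(x,y)=(1,1): 5·1+2·1=7≤13, 5·1+4·1=9≤11, objective 11.
(x,y)=(1,0): 5·1+2·0=5≤13, 5·1+4·0=5≤11, objective 7.
No feasible integer point exceeds 14.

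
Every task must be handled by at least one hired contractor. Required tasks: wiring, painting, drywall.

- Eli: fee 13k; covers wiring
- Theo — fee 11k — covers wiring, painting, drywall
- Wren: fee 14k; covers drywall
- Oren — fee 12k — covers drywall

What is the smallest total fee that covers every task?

Theo alone covers wiring, painting, drywall — every task.
Total fee: 11.
No cover costs less than 11.

11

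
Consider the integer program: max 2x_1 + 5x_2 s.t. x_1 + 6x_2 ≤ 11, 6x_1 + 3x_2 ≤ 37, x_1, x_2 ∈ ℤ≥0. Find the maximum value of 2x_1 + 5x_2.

15

(x_1,x_2)=(5,1): 1·5+6·1=11≤11, 6·5+3·1=33≤37, objective 15.
(x_1,x_2)=(4,1): 1·4+6·1=10≤11, 6·4+3·1=27≤37, objective 13.
(x_1,x_2)=(6,0): 1·6+6·0=6≤11, 6·6+3·0=36≤37, objective 12.
(x_1,x_2)=(5,0): 1·5+6·0=5≤11, 6·5+3·0=30≤37, objective 10.
Maximum is 15 at (x_1,x_2)=(5,1).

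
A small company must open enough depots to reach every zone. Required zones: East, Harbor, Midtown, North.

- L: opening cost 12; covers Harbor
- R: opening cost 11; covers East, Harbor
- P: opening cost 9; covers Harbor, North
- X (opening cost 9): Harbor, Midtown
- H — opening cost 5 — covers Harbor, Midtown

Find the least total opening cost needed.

25

Choose R, P, and H: together they cover East, Harbor, Midtown, North — every zone.
Total opening cost: 11 + 9 + 5 = 25.
No cover costs less than 25.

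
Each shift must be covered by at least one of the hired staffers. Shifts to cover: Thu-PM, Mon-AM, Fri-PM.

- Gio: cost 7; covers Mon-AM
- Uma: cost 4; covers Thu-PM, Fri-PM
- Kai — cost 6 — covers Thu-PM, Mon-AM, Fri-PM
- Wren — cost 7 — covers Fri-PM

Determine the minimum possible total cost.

6

The greedy cost-per-new-shift heuristic would pick Uma and Kai for 10, but a cheaper cover exists.
Kai alone covers Thu-PM, Mon-AM, Fri-PM — every shift.
Total cost: 6.
No cover costs less than 6.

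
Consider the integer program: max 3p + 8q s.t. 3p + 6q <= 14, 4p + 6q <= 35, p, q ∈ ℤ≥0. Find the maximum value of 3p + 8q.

16

The continuous relaxation peaks at (0, 2.33) with value 18.67; rounding to a feasible lattice point costs some objective.
(p,q)=(0,2) is feasible, giving 16.
(p,q)=(1,1) is feasible, giving 11.
(p,q)=(0,1) is feasible, giving 8.
Maximum is 16 at (p,q)=(0,2).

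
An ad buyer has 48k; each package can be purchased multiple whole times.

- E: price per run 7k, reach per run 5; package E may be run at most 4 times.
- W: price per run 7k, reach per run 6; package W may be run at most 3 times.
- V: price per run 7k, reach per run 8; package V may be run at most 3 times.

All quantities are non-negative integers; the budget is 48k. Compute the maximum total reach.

42

This is a bounded integer knapsack.
1×E, 2×W, and 3×V: price 42 ≤ 48, reach 1·5 + 2·6 + 3·8 = 41.
3×W and 3×V: price 42 ≤ 48, reach 3·6 + 3·8 = 42.
Best is 42.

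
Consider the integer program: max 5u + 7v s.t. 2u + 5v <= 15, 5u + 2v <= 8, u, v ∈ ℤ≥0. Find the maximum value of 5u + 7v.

21

(u,v)=(0,3) is feasible, giving 21.
(u,v)=(0,2) is feasible, giving 14.
(u,v)=(1,1) is feasible, giving 12.
The best lattice point is (0,3), giving 21.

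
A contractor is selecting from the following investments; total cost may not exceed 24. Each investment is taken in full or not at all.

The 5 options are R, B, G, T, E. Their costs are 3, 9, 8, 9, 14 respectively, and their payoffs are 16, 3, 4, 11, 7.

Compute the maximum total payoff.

31

Take R, G, and T: cost 3 + 8 + 9 = 20 ≤ 24, payoff 16 + 4 + 11 = 31.
No other feasible combination does better.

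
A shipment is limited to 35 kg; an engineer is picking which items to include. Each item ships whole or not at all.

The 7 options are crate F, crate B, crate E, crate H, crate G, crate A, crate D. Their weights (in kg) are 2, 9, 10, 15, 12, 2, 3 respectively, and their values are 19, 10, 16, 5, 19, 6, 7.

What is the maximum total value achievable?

70

Take crate F, crate B, crate E, crate G, and crate A: weight 2 + 9 + 10 + 12 + 2 = 35 ≤ 35, value 19 + 10 + 16 + 19 + 6 = 70.
No other feasible combination does better.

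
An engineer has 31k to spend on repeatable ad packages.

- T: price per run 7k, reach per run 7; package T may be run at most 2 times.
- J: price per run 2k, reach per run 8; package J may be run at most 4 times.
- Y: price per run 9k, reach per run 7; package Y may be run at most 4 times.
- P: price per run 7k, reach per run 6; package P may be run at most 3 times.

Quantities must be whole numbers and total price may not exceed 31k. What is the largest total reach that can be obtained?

J has the best ratio (8/2); taking only J gives at most 4×8 = 32 (stopped by the supply cap of 4).
Mixing does better — 2×T, 4×J, and 1×Y: price 31 ≤ 31, reach 2·7 + 4·8 + 1·7 = 53.

53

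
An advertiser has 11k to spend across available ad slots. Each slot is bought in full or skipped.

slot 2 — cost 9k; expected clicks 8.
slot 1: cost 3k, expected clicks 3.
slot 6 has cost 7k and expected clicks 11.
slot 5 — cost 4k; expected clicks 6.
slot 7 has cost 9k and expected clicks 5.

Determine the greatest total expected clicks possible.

17

slot 1 + slot 6: cost 3 + 7 = 10 ≤ 11, expected clicks 3 + 11 = 14.
slot 6: cost 7 ≤ 11, expected clicks 11.
slot 6 + slot 5: cost 7 + 4 = 11 ≤ 11, expected clicks 11 + 6 = 17.
Best is slot 6 and slot 5 with total expected clicks 17.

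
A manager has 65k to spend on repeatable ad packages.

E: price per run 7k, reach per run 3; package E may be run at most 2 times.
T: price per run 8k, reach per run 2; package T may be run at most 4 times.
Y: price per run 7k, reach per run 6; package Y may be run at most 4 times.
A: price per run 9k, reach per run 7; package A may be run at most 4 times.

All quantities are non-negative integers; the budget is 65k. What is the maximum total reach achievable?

Y has the best ratio (6/7); taking only Y gives at most 4×6 = 24 (stopped by the supply cap of 4).
Mixing does better — 4×Y and 4×A: price 64 ≤ 65, reach 4·6 + 4·7 = 52.

52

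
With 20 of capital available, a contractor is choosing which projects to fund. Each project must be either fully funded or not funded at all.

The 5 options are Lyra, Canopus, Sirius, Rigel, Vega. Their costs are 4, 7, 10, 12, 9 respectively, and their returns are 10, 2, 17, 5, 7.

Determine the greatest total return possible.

This is an integer program with binary decision variables.
Take Lyra and Sirius: cost 4 + 10 = 14 ≤ 20, return 10 + 17 = 27.
No other feasible combination does better.

27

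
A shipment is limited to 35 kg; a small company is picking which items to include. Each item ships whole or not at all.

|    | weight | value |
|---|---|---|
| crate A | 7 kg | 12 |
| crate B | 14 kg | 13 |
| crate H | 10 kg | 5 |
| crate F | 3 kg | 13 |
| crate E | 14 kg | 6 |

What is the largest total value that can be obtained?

43

Allowing fractional choices, the relaxed optimum would be about 43.4, but items are indivisible.
crate A + crate B + crate H + crate F: weight 7 + 14 + 10 + 3 = 34 ≤ 35, value 12 + 13 + 5 + 13 = 43.
crate A + crate B + crate F: weight 7 + 14 + 3 = 24 ≤ 35, value 12 + 13 + 13 = 38.
Best is crate A, crate B, crate H, and crate F with total value 43.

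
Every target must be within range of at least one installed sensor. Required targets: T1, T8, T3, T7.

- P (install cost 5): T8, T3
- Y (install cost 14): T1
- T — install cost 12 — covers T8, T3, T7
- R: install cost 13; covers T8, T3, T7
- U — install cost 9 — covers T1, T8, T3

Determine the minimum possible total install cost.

The greedy cost-per-new-target heuristic would pick P, U, and T for 26, but a cheaper cover exists.
Choose T and U: together they cover T1, T8, T3, T7 — every target.
Total install cost: 12 + 9 = 21.
No cover costs less than 21.

21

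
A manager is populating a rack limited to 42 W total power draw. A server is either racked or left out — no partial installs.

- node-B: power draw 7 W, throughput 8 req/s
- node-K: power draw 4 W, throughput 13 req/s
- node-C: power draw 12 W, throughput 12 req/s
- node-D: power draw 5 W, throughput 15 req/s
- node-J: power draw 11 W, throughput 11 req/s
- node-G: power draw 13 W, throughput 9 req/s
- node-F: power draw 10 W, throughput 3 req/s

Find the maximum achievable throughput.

59

Allowing fractional choices, the relaxed optimum would be about 61.1, but servers are indivisible.
node-B + node-K + node-D + node-J + node-G: power draw 7 + 4 + 5 + 11 + 13 = 40 ≤ 42, throughput 8 + 13 + 15 + 11 + 9 = 56.
node-B + node-K + node-C + node-D + node-G: power draw 7 + 4 + 12 + 5 + 13 = 41 ≤ 42, throughput 8 + 13 + 12 + 15 + 9 = 57.
node-B + node-K + node-C + node-D + node-J: power draw 7 + 4 + 12 + 5 + 11 = 39 ≤ 42, throughput 8 + 13 + 12 + 15 + 11 = 59.
Best is node-B, node-K, node-C, node-D, and node-J with total throughput 59.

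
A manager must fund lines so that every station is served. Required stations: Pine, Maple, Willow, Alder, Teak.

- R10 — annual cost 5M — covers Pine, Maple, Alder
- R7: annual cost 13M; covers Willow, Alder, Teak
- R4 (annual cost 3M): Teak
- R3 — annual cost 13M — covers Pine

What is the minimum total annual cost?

18

The greedy cost-per-new-station heuristic would pick R10, R4, and R7 for 21, but a cheaper cover exists.
Choose R10 and R7: together they cover Pine, Maple, Willow, Alder, Teak — every station.
Total annual cost: 5 + 13 = 18.
No cover costs less than 18.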